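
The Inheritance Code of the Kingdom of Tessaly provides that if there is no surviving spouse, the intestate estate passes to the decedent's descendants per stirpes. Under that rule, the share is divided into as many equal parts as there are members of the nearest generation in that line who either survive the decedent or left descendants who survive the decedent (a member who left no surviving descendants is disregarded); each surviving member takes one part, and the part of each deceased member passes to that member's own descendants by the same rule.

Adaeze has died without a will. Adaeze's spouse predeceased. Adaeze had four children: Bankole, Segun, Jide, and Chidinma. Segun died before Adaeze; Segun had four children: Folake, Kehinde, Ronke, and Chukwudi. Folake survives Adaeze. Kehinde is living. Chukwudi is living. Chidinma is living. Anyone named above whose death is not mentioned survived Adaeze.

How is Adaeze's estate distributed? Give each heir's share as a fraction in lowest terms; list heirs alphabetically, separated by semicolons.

There is no surviving spouse, so the entire estate passes to Adaeze's descendants per stirpes.
The estate is divided into 4 equal shares of 1/4 among Bankole, Segun, Jide, Chidinma.
Bankole is living and takes 1/4.
Segun predeceased; the 1/4 allotted to Segun's branch passes to Segun's issue by representation.
The 1/4 is divided into 4 equal shares of 1/16 among Folake, Kehinde, Ronke, Chukwudi.
Folake is living and takes 1/16.
Kehinde is living and takes 1/16.
Ronke is living and takes 1/16.
Chukwudi is living and takes 1/16.
Jide is living and takes 1/4.
Chidinma is living and takes 1/4.

Bankole 1/4; Chidinma 1/4; Chukwudi 1/16; Folake 1/16; Jide 1/4; Kehinde 1/16; Ronke 1/16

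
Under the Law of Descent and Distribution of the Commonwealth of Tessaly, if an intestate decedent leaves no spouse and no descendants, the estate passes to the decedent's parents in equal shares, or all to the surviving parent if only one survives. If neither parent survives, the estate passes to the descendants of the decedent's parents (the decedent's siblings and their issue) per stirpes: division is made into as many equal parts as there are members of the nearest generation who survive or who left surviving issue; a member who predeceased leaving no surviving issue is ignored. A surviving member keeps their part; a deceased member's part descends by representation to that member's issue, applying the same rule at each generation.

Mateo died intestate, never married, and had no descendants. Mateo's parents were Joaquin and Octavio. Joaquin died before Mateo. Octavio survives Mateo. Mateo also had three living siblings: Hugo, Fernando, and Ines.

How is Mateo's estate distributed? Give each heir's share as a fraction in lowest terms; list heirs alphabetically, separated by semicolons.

Only one parent, Octavio, survives, so Octavio takes the entire estate. The siblings take nothing because a surviving parent has priority.

Octavio 1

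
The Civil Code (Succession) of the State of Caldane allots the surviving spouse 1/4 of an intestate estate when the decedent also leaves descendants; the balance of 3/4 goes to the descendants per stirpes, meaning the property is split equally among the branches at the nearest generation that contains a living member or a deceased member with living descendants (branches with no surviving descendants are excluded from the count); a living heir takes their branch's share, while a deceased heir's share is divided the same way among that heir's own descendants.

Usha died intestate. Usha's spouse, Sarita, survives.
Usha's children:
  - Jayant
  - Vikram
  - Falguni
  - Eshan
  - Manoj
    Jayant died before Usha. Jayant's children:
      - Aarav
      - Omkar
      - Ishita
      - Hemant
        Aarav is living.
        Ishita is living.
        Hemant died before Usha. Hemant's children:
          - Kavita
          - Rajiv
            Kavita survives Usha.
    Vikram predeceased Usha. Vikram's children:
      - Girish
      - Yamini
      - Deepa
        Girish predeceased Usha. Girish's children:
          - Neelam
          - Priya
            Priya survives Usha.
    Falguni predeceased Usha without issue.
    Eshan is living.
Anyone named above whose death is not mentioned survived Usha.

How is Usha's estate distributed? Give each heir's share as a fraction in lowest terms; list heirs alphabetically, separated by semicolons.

Sarita, as surviving spouse, takes 1/4.
The remaining 3/4 passes to Usha's descendants per stirpes.
Falguni left no surviving issue, so that branch lapses and is disregarded.
The 3/4 is divided into 4 equal shares of 3/16 among Jayant, Vikram, Eshan, Manoj.
Jayant predeceased; the 3/16 allotted to Jayant's branch passes to Jayant's issue by representation.
The 3/16 is divided into 4 equal shares of 3/64 among Aarav, Omkar, Ishita, Hemant.
Aarav is living and takes 3/64.
Omkar is living and takes 3/64.
Ishita is living and takes 3/64.
Hemant predeceased; the 3/64 allotted to Hemant's branch passes to Hemant's issue by representation.
The 3/64 is divided into 2 equal shares of 3/128 among Kavita, Rajiv.
Kavita is living and takes 3/128.
Rajiv is living and takes 3/128.
Vikram predeceased; the 3/16 allotted to Vikram's branch passes to Vikram's issue by representation.
The 3/16 is divided into 3 equal shares of 1/16 among Girish, Yamini, Deepa.
Girish predeceased; the 1/16 allotted to Girish's branch passes to Girish's issue by representation.
The 1/16 is divided into 2 equal shares of 1/32 among Neelam, Priya.
Neelam is living and takes 1/32.
Priya is living and takes 1/32.
Yamini is living and takes 1/16.
Deepa is living and takes 1/16.
Eshan is living and takes 3/16.
Manoj is living and takes 3/16.

Aarav 3/64; Deepa 1/16; Eshan 3/16; Ishita 3/64; Kavita 3/128; Manoj 3/16; Neelam 1/32; Omkar 3/64; Priya 1/32; Rajiv 3/128; Sarita 1/4; Yamini 1/16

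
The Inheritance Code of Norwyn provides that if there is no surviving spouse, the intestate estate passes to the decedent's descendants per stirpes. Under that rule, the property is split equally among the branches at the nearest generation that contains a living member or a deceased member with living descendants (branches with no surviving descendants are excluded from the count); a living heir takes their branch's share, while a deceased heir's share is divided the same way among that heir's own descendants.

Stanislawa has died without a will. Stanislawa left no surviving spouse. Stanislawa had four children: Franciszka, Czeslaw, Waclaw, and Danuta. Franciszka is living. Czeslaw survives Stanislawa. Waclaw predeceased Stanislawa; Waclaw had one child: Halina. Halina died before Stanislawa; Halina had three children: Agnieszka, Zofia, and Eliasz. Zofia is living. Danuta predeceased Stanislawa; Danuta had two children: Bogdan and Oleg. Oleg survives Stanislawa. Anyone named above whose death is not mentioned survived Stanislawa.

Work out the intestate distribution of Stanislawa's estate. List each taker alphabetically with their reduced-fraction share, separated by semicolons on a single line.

There is no surviving spouse, so the entire estate passes to Stanislawa's descendants per stirpes.
The estate is divided into 4 equal shares of 1/4 among Franciszka, Czeslaw, Waclaw, Danuta.
Franciszka is living and takes 1/4.
Czeslaw is living and takes 1/4.
Waclaw predeceased; the 1/4 allotted to Waclaw's branch passes to Waclaw's issue by representation.
Halina's line is the sole branch at this level, so the full 1/4 passes to Halina's issue by representation.
The 1/4 is divided into 3 equal shares of 1/12 among Agnieszka, Zofia, Eliasz.
Agnieszka is living and takes 1/12.
Zofia is living and takes 1/12.
Eliasz is living and takes 1/12.
Danuta predeceased; the 1/4 allotted to Danuta's branch passes to Danuta's issue by representation.
The 1/4 is divided into 2 equal shares of 1/8 among Bogdan, Oleg.
Bogdan is living and takes 1/8.
Oleg is living and takes 1/8.

Agnieszka 1/12; Bogdan 1/8; Czeslaw 1/4; Eliasz 1/12; Franciszka 1/4; Oleg 1/8; Zofia 1/12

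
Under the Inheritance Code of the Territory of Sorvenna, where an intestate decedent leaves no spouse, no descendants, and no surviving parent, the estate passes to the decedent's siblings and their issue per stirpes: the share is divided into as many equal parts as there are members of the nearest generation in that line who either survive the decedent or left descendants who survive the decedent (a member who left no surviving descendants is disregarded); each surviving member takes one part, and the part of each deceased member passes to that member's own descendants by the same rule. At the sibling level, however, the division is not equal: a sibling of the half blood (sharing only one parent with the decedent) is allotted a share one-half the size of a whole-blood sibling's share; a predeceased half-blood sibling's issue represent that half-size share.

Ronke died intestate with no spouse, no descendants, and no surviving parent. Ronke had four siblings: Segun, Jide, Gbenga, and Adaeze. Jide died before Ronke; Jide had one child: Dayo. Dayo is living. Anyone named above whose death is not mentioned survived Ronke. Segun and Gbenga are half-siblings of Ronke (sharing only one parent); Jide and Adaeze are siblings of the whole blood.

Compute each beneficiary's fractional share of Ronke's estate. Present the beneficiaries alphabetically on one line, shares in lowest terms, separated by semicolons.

No spouse, descendants, or parent survives, so the estate passes to Ronke's siblings per stirpes.
Half-blood siblings count for one-half the weight of whole-blood siblings at the initial division.
Dividing 1 in proportion to weights (total weight 3): Segun (weight 1/2) → 1/6; Jide (weight 1) → 1/3; Gbenga (weight 1/2) → 1/6; Adaeze (weight 1) → 1/3.
Segun is living and takes 1/6.
Jide predeceased; the 1/3 allotted to Jide's branch passes to Jide's issue by representation.
Dayo is the sole taker at this level and receives the full 1/3.
Gbenga is living and takes 1/6.
Adaeze is living and takes 1/3.

Adaeze 1/3; Dayo 1/3; Gbenga 1/6; Segun 1/6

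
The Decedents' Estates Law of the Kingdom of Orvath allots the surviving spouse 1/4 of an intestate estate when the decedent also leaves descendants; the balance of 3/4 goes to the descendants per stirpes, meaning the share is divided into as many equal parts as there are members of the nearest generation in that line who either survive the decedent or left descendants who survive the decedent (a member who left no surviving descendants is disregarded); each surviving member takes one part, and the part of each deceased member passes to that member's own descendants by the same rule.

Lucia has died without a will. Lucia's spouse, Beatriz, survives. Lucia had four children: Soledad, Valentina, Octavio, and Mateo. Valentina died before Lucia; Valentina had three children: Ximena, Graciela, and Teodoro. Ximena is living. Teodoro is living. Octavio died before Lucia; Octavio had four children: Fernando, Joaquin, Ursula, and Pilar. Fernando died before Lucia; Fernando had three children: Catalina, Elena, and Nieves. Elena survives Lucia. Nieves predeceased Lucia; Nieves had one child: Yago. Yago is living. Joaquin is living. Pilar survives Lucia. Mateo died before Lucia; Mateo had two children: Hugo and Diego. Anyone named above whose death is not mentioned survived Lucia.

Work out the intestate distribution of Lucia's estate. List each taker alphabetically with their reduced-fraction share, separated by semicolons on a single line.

Beatriz, as surviving spouse, takes 1/4.
The remaining 3/4 passes to Lucia's descendants per stirpes.
The 3/4 is divided into 4 equal shares of 3/16 among Soledad, Valentina, Octavio, Mateo.
Soledad is living and takes 3/16.
Valentina predeceased; the 3/16 allotted to Valentina's branch passes to Valentina's issue by representation.
The 3/16 is divided into 3 equal shares of 1/16 among Ximena, Graciela, Teodoro.
Ximena is living and takes 1/16.
Graciela is living and takes 1/16.
Teodoro is living and takes 1/16.
Octavio predeceased; the 3/16 allotted to Octavio's branch passes to Octavio's issue by representation.
The 3/16 is divided into 4 equal shares of 3/64 among Fernando, Joaquin, Ursula, Pilar.
Fernando predeceased; the 3/64 allotted to Fernando's branch passes to Fernando's issue by representation.
The 3/64 is divided into 3 equal shares of 1/64 among Catalina, Elena, Nieves.
Catalina is living and takes 1/64.
Elena is living and takes 1/64.
Nieves predeceased; the 1/64 allotted to Nieves's branch passes to Nieves's issue by representation.
Yago is the sole taker at this level and receives the full 1/64.
Joaquin is living and takes 3/64.
Ursula is living and takes 3/64.
Pilar is living and takes 3/64.
Mateo predeceased; the 3/16 allotted to Mateo's branch passes to Mateo's issue by representation.
The 3/16 is divided into 2 equal shares of 3/32 among Hugo, Diego.
Hugo is living and takes 3/32.
Diego is living and takes 3/32.

Beatriz 1/4; Catalina 1/64; Diego 3/32; Elena 1/64; Graciela 1/16; Hugo 3/32; Joaquin 3/64; Pilar 3/64; Soledad 3/16; Teodoro 1/16; Ursula 3/64; Ximena 1/16; Yago 1/64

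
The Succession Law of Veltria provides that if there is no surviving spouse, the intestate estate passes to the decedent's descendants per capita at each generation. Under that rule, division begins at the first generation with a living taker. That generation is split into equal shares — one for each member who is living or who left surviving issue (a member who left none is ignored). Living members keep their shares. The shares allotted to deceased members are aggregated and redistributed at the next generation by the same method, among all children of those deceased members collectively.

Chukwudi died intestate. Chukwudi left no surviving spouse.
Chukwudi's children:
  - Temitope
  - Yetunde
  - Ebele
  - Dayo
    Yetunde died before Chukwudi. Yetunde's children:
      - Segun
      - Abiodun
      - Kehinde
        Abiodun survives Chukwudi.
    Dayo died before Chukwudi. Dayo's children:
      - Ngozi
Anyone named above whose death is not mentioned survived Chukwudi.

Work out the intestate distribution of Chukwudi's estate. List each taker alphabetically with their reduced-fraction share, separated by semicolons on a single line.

Abiodun 1/8; Ebele 1/4; Kehinde 1/8; Ngozi 1/8; Segun 1/8; Temitope 1/4

There is no surviving spouse, so the entire estate passes to Chukwudi's descendants per capita at each generation.
At generation 1 (Temitope, Yetunde, Ebele, Dayo) there are 4 shares of (1)/4 = 1/4 each.
Living: Temitope and Ebele — each takes 1/4.
Deceased: Yetunde and Dayo. Their combined 1/2 is pooled and carried to generation 2.
At generation 2 (Segun, Abiodun, Kehinde, Ngozi) there are 4 shares of (1/2)/4 = 1/8 each.
Living: Segun, Abiodun, Kehinde, and Ngozi — each takes 1/8.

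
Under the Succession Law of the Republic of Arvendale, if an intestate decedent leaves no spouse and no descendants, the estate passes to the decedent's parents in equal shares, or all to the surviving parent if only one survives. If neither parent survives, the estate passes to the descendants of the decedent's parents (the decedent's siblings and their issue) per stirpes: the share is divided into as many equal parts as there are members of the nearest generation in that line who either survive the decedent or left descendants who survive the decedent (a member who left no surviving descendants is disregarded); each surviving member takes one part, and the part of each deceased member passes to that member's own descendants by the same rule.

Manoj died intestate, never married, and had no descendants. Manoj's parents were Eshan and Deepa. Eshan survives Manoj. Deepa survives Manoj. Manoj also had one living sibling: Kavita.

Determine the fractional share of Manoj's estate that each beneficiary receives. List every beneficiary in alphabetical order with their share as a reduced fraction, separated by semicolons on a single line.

Both parents survive, so Eshan and Deepa each take 1/2. The siblings take nothing because a surviving parent has priority.

Deepa 1/2; Eshan 1/2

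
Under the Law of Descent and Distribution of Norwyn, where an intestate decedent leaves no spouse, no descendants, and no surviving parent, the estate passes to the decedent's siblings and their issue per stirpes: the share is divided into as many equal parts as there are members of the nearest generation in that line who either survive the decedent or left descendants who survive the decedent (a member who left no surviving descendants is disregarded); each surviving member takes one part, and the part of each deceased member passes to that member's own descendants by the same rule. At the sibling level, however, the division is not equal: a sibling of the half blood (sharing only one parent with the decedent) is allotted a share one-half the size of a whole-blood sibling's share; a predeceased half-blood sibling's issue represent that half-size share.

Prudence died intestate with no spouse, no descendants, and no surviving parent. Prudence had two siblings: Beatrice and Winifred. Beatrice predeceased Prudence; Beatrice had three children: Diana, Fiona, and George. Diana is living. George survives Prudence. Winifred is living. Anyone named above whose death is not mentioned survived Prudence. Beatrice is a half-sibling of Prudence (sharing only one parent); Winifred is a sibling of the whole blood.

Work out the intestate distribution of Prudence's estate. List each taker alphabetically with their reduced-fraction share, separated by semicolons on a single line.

No spouse, descendants, or parent survives, so the estate passes to Prudence's siblings per stirpes.
Half-blood siblings count for one-half the weight of whole-blood siblings at the initial division.
Dividing 1 in proportion to weights (total weight 3/2): Beatrice (weight 1/2) → 1/3; Winifred (weight 1) → 2/3.
Beatrice predeceased; the 1/3 allotted to Beatrice's branch passes to Beatrice's issue by representation.
The 1/3 is divided into 3 equal shares of 1/9 among Diana, Fiona, George.
Diana is living and takes 1/9.
Fiona is living and takes 1/9.
George is living and takes 1/9.
Winifred is living and takes 2/3.

Diana 1/9; Fiona 1/9; George 1/9; Winifred 2/3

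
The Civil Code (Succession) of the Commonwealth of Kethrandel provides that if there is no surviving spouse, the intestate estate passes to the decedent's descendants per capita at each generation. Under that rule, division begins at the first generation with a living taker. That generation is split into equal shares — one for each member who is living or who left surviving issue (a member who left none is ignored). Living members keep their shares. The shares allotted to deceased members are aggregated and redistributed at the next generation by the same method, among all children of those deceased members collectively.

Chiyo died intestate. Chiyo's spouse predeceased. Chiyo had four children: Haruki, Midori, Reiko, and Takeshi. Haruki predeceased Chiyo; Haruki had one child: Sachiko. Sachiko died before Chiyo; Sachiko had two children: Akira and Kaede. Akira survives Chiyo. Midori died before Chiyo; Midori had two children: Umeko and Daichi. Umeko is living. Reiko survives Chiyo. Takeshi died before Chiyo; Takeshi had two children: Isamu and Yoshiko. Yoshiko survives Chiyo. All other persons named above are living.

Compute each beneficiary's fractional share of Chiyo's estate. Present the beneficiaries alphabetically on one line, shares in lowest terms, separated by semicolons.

Akira 3/40; Daichi 3/20; Isamu 3/20; Kaede 3/40; Reiko 1/4; Umeko 3/20; Yoshiko 3/20

There is no surviving spouse, so the entire estate passes to Chiyo's descendants per capita at each generation.
At generation 1 (Haruki, Midori, Reiko, Takeshi) there are 4 shares of (1)/4 = 1/4 each.
Living: Reiko — each takes 1/4.
Deceased: Haruki, Midori, and Takeshi. Their combined 3/4 is pooled and carried to generation 2.
At generation 2 (Sachiko, Umeko, Daichi, Isamu, Yoshiko) there are 5 shares of (3/4)/5 = 3/20 each.
Living: Umeko, Daichi, Isamu, and Yoshiko — each takes 3/20.
Deceased: Sachiko. That 3/20 share is carried to generation 3.
At generation 3 (Akira, Kaede) there are 2 shares of (3/20)/2 = 3/40 each.
Living: Akira and Kaede — each takes 3/40.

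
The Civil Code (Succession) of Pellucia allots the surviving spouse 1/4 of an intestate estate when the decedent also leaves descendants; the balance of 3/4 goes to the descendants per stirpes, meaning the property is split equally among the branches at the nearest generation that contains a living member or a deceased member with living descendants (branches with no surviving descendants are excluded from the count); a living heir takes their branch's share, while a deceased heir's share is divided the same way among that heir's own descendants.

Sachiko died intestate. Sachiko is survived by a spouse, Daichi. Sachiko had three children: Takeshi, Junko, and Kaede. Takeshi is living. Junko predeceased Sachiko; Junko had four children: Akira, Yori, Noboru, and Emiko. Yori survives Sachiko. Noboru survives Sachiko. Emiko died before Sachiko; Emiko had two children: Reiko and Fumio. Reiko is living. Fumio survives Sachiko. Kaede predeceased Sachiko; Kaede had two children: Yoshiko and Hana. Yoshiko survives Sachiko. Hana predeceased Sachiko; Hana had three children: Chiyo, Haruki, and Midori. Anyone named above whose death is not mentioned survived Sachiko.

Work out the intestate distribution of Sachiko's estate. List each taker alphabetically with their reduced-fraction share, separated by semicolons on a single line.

Daichi, as surviving spouse, takes 1/4.
The remaining 3/4 passes to Sachiko's descendants per stirpes.
The 3/4 is divided into 3 equal shares of 1/4 among Takeshi, Junko, Kaede.
Takeshi is living and takes 1/4.
Junko predeceased; the 1/4 allotted to Junko's branch passes to Junko's issue by representation.
The 1/4 is divided into 4 equal shares of 1/16 among Akira, Yori, Noboru, Emiko.
Akira is living and takes 1/16.
Yori is living and takes 1/16.
Noboru is living and takes 1/16.
Emiko predeceased; the 1/16 allotted to Emiko's branch passes to Emiko's issue by representation.
The 1/16 is divided into 2 equal shares of 1/32 among Reiko, Fumio.
Reiko is living and takes 1/32.
Fumio is living and takes 1/32.
Kaede predeceased; the 1/4 allotted to Kaede's branch passes to Kaede's issue by representation.
The 1/4 is divided into 2 equal shares of 1/8 among Yoshiko, Hana.
Yoshiko is living and takes 1/8.
Hana predeceased; the 1/8 allotted to Hana's branch passes to Hana's issue by representation.
The 1/8 is divided into 3 equal shares of 1/24 among Chiyo, Haruki, Midori.
Chiyo is living and takes 1/24.
Haruki is living and takes 1/24.
Midori is living and takes 1/24.

Akira 1/16; Chiyo 1/24; Daichi 1/4; Fumio 1/32; Haruki 1/24; Midori 1/24; Noboru 1/16; Reiko 1/32; Takeshi 1/4; Yori 1/16; Yoshiko 1/8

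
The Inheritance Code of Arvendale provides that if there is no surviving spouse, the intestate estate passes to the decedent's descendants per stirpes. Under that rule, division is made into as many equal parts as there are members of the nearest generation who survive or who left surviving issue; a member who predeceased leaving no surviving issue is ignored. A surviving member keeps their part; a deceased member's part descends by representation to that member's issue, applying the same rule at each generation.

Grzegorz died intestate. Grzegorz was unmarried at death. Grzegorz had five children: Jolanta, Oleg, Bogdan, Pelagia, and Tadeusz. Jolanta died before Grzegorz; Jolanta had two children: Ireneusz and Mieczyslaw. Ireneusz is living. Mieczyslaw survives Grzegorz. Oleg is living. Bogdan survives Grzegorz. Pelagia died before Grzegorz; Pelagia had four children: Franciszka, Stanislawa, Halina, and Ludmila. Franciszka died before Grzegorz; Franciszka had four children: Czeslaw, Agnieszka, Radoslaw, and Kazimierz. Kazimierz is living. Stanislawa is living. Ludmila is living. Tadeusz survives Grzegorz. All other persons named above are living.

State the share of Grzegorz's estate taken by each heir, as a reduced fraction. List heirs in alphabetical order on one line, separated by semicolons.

Agnieszka 1/80; Bogdan 1/5; Czeslaw 1/80; Halina 1/20; Ireneusz 1/10; Kazimierz 1/80; Ludmila 1/20; Mieczyslaw 1/10; Oleg 1/5; Radoslaw 1/80; Stanislawa 1/20; Tadeusz 1/5

There is no surviving spouse, so the entire estate passes to Grzegorz's descendants per stirpes.
The estate is divided into 5 equal shares of 1/5 among Jolanta, Oleg, Bogdan, Pelagia, Tadeusz.
Jolanta predeceased; the 1/5 allotted to Jolanta's branch passes to Jolanta's issue by representation.
The 1/5 is divided into 2 equal shares of 1/10 among Ireneusz, Mieczyslaw.
Ireneusz is living and takes 1/10.
Mieczyslaw is living and takes 1/10.
Oleg is living and takes 1/5.
Bogdan is living and takes 1/5.
Pelagia predeceased; the 1/5 allotted to Pelagia's branch passes to Pelagia's issue by representation.
The 1/5 is divided into 4 equal shares of 1/20 among Franciszka, Stanislawa, Halina, Ludmila.
Franciszka predeceased; the 1/20 allotted to Franciszka's branch passes to Franciszka's issue by representation.
The 1/20 is divided into 4 equal shares of 1/80 among Czeslaw, Agnieszka, Radoslaw, Kazimierz.
Czeslaw is living and takes 1/80.
Agnieszka is living and takes 1/80.
Radoslaw is living and takes 1/80.
Kazimierz is living and takes 1/80.
Stanislawa is living and takes 1/20.
Halina is living and takes 1/20.
Ludmila is living and takes 1/20.
Tadeusz is living and takes 1/5.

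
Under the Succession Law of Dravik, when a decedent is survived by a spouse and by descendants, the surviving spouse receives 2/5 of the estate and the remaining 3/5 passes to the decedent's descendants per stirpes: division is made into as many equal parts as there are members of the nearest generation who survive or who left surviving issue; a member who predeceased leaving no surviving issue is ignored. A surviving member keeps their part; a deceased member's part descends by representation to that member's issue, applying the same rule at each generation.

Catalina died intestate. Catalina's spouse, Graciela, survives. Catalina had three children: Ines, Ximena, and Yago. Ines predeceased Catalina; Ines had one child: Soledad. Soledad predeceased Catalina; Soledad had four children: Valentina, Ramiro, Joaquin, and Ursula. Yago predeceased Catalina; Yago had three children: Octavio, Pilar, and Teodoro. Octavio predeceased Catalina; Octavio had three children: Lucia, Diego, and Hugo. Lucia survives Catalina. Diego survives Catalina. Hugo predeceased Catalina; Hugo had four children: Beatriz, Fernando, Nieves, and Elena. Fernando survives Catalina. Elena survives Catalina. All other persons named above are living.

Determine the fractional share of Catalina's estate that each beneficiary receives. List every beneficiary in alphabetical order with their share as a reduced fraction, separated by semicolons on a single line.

Beatriz 1/180; Diego 1/45; Elena 1/180; Fernando 1/180; Graciela 2/5; Joaquin 1/20; Lucia 1/45; Nieves 1/180; Pilar 1/15; Ramiro 1/20; Teodoro 1/15; Ursula 1/20; Valentina 1/20; Ximena 1/5

Graciela, as surviving spouse, takes 2/5.
The remaining 3/5 passes to Catalina's descendants per stirpes.
The 3/5 is divided into 3 equal shares of 1/5 among Ines, Ximena, Yago.
Ines predeceased; the 1/5 allotted to Ines's branch passes to Ines's issue by representation.
Soledad's line is the sole branch at this level, so the full 1/5 passes to Soledad's issue by representation.
The 1/5 is divided into 4 equal shares of 1/20 among Valentina, Ramiro, Joaquin, Ursula.
Valentina is living and takes 1/20.
Ramiro is living and takes 1/20.
Joaquin is living and takes 1/20.
Ursula is living and takes 1/20.
Ximena is living and takes 1/5.
Yago predeceased; the 1/5 allotted to Yago's branch passes to Yago's issue by representation.
The 1/5 is divided into 3 equal shares of 1/15 among Octavio, Pilar, Teodoro.
Octavio predeceased; the 1/15 allotted to Octavio's branch passes to Octavio's issue by representation.
The 1/15 is divided into 3 equal shares of 1/45 among Lucia, Diego, Hugo.
Lucia is living and takes 1/45.
Diego is living and takes 1/45.
Hugo predeceased; the 1/45 allotted to Hugo's branch passes to Hugo's issue by representation.
The 1/45 is divided into 4 equal shares of 1/180 among Beatriz, Fernando, Nieves, Elena.
Beatriz is living and takes 1/180.
Fernando is living and takes 1/180.
Nieves is living and takes 1/180.
Elena is living and takes 1/180.
Pilar is living and takes 1/15.
Teodoro is living and takes 1/15.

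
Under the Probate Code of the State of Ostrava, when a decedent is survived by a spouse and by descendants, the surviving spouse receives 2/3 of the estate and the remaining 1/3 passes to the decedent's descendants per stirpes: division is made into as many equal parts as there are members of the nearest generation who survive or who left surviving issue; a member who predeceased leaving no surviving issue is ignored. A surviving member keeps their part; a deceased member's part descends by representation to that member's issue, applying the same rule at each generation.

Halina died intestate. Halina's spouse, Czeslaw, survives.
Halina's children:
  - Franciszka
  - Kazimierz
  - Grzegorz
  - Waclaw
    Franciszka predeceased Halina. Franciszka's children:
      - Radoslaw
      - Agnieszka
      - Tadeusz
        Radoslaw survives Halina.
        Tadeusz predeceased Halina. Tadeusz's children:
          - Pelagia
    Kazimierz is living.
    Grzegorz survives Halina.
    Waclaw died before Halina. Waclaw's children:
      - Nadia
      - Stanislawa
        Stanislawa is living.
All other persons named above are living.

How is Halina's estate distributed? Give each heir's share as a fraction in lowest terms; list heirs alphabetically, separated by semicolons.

Czeslaw, as surviving spouse, takes 2/3.
The remaining 1/3 passes to Halina's descendants per stirpes.
The 1/3 is divided into 4 equal shares of 1/12 among Franciszka, Kazimierz, Grzegorz, Waclaw.
Franciszka predeceased; the 1/12 allotted to Franciszka's branch passes to Franciszka's issue by representation.
The 1/12 is divided into 3 equal shares of 1/36 among Radoslaw, Agnieszka, Tadeusz.
Radoslaw is living and takes 1/36.
Agnieszka is living and takes 1/36.
Tadeusz predeceased; the 1/36 allotted to Tadeusz's branch passes to Tadeusz's issue by representation.
Pelagia is the sole taker at this level and receives the full 1/36.
Kazimierz is living and takes 1/12.
Grzegorz is living and takes 1/12.
Waclaw predeceased; the 1/12 allotted to Waclaw's branch passes to Waclaw's issue by representation.
The 1/12 is divided into 2 equal shares of 1/24 among Nadia, Stanislawa.
Nadia is living and takes 1/24.
Stanislawa is living and takes 1/24.

Agnieszka 1/36; Czeslaw 2/3; Grzegorz 1/12; Kazimierz 1/12; Nadia 1/24; Pelagia 1/36; Radoslaw 1/36; Stanislawa 1/24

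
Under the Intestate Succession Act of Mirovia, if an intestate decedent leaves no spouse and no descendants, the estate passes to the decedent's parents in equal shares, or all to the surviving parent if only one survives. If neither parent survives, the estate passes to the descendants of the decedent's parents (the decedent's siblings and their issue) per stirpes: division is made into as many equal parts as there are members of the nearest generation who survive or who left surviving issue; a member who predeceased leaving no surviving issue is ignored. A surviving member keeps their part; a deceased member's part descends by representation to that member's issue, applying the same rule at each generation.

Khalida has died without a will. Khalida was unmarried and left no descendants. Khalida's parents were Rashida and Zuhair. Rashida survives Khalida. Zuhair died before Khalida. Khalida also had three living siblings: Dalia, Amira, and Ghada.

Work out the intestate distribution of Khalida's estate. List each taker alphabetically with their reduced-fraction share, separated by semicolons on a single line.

Rashida 1

Only one parent, Rashida, survives, so Rashida takes the entire estate. The siblings take nothing because a surviving parent has priority.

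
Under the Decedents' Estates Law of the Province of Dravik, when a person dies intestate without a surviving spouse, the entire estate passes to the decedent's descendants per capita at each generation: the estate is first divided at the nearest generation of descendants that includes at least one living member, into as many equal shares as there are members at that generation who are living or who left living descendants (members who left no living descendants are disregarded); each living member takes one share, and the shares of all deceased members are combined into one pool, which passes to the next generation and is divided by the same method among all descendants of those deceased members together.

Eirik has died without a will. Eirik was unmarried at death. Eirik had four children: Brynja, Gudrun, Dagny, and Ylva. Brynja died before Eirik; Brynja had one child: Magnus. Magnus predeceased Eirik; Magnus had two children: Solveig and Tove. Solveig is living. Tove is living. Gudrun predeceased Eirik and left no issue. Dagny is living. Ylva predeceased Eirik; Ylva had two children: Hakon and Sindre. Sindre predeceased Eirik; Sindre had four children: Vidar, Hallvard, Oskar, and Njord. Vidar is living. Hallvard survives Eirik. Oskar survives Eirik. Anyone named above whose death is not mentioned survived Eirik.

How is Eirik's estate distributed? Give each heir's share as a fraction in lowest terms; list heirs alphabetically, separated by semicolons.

Dagny 1/3; Hakon 2/9; Hallvard 2/27; Njord 2/27; Oskar 2/27; Solveig 2/27; Tove 2/27; Vidar 2/27

There is no surviving spouse, so the entire estate passes to Eirik's descendants per capita at each generation.
At generation 1 (Brynja, Dagny, Ylva) there are 3 shares of (1)/3 = 1/3 each.
Living: Dagny — each takes 1/3.
Deceased: Brynja and Ylva. Their combined 2/3 is pooled and carried to generation 2.
At generation 2 (Magnus, Hakon, Sindre) there are 3 shares of (2/3)/3 = 2/9 each.
Living: Hakon — each takes 2/9.
Deceased: Magnus and Sindre. Their combined 4/9 is pooled and carried to generation 3.
At generation 3 (Solveig, Tove, Vidar, Hallvard, Oskar, Njord) there are 6 shares of (4/9)/6 = 2/27 each.
Living: Solveig, Tove, Vidar, Hallvard, Oskar, and Njord — each takes 2/27.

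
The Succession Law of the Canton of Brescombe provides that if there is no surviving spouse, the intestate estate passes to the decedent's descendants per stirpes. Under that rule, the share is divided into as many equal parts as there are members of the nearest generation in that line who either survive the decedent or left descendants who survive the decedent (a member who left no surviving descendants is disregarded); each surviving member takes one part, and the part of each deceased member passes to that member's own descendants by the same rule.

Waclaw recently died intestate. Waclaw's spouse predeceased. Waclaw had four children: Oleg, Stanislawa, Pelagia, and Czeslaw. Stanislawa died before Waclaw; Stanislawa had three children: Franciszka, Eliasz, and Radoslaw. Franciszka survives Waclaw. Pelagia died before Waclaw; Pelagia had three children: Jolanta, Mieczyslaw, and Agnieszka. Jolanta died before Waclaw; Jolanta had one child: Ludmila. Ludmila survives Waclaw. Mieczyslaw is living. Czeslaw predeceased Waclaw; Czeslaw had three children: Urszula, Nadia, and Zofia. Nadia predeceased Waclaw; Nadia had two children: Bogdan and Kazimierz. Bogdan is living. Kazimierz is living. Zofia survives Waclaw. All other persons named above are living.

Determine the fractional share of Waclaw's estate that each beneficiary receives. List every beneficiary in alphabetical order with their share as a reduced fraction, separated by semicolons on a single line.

Agnieszka 1/12; Bogdan 1/24; Eliasz 1/12; Franciszka 1/12; Kazimierz 1/24; Ludmila 1/12; Mieczyslaw 1/12; Oleg 1/4; Radoslaw 1/12; Urszula 1/12; Zofia 1/12

There is no surviving spouse, so the entire estate passes to Waclaw's descendants per stirpes.
The estate is divided into 4 equal shares of 1/4 among Oleg, Stanislawa, Pelagia, Czeslaw.
Oleg is living and takes 1/4.
Stanislawa predeceased; the 1/4 allotted to Stanislawa's branch passes to Stanislawa's issue by representation.
The 1/4 is divided into 3 equal shares of 1/12 among Franciszka, Eliasz, Radoslaw.
Franciszka is living and takes 1/12.
Eliasz is living and takes 1/12.
Radoslaw is living and takes 1/12.
Pelagia predeceased; the 1/4 allotted to Pelagia's branch passes to Pelagia's issue by representation.
The 1/4 is divided into 3 equal shares of 1/12 among Jolanta, Mieczyslaw, Agnieszka.
Jolanta predeceased; the 1/12 allotted to Jolanta's branch passes to Jolanta's issue by representation.
Ludmila is the sole taker at this level and receives the full 1/12.
Mieczyslaw is living and takes 1/12.
Agnieszka is living and takes 1/12.
Czeslaw predeceased; the 1/4 allotted to Czeslaw's branch passes to Czeslaw's issue by representation.
The 1/4 is divided into 3 equal shares of 1/12 among Urszula, Nadia, Zofia.
Urszula is living and takes 1/12.
Nadia predeceased; the 1/12 allotted to Nadia's branch passes to Nadia's issue by representation.
The 1/12 is divided into 2 equal shares of 1/24 among Bogdan, Kazimierz.
Bogdan is living and takes 1/24.
Kazimierz is living and takes 1/24.
Zofia is living and takes 1/12.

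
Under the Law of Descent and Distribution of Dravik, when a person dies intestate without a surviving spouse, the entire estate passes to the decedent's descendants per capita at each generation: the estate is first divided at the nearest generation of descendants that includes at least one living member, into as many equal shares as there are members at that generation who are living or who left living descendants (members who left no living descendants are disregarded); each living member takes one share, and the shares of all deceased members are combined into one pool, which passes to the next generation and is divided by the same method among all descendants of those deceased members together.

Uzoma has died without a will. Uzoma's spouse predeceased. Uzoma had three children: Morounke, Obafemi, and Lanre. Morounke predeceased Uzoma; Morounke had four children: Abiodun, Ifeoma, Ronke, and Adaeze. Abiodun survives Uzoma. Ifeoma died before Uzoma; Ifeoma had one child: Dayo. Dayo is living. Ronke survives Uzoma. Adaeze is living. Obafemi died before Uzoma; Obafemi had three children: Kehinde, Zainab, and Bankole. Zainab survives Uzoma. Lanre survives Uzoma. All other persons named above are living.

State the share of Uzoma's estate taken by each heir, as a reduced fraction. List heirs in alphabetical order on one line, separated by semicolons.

Abiodun 2/21; Adaeze 2/21; Bankole 2/21; Dayo 2/21; Kehinde 2/21; Lanre 1/3; Ronke 2/21; Zainab 2/21

There is no surviving spouse, so the entire estate passes to Uzoma's descendants per capita at each generation.
At generation 1 (Morounke, Obafemi, Lanre) there are 3 shares of (1)/3 = 1/3 each.
Living: Lanre — each takes 1/3.
Deceased: Morounke and Obafemi. Their combined 2/3 is pooled and carried to generation 2.
At generation 2 (Abiodun, Ifeoma, Ronke, Adaeze, Kehinde, Zainab, Bankole) there are 7 shares of (2/3)/7 = 2/21 each.
Living: Abiodun, Ronke, Adaeze, Kehinde, Zainab, and Bankole — each takes 2/21.
Deceased: Ifeoma. That 2/21 share is carried to generation 3.
At generation 3 (Dayo) there are 1 shares of (2/21)/1 = 2/21 each.
Living: Dayo — each takes 2/21.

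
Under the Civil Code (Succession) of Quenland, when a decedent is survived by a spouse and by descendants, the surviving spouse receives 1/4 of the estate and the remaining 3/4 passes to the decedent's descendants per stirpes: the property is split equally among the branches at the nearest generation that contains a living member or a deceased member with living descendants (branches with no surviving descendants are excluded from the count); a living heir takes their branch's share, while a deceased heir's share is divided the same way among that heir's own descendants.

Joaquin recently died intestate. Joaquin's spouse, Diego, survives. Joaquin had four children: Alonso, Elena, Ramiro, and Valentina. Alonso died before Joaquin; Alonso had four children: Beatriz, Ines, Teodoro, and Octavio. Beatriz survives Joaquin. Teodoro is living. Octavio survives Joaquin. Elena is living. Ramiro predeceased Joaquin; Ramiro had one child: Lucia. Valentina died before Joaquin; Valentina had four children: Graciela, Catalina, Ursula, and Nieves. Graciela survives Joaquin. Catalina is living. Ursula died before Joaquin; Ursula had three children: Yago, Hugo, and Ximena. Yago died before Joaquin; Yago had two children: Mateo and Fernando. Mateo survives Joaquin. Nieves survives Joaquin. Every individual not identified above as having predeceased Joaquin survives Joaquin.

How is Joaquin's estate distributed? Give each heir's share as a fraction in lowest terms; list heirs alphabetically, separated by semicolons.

Diego, as surviving spouse, takes 1/4.
The remaining 3/4 passes to Joaquin's descendants per stirpes.
The 3/4 is divided into 4 equal shares of 3/16 among Alonso, Elena, Ramiro, Valentina.
Alonso predeceased; the 3/16 allotted to Alonso's branch passes to Alonso's issue by representation.
The 3/16 is divided into 4 equal shares of 3/64 among Beatriz, Ines, Teodoro, Octavio.
Beatriz is living and takes 3/64.
Ines is living and takes 3/64.
Teodoro is living and takes 3/64.
Octavio is living and takes 3/64.
Elena is living and takes 3/16.
Ramiro predeceased; the 3/16 allotted to Ramiro's branch passes to Ramiro's issue by representation.
Lucia is the sole taker at this level and receives the full 3/16.
Valentina predeceased; the 3/16 allotted to Valentina's branch passes to Valentina's issue by representation.
The 3/16 is divided into 4 equal shares of 3/64 among Graciela, Catalina, Ursula, Nieves.
Graciela is living and takes 3/64.
Catalina is living and takes 3/64.
Ursula predeceased; the 3/64 allotted to Ursula's branch passes to Ursula's issue by representation.
The 3/64 is divided into 3 equal shares of 1/64 among Yago, Hugo, Ximena.
Yago predeceased; the 1/64 allotted to Yago's branch passes to Yago's issue by representation.
The 1/64 is divided into 2 equal shares of 1/128 among Mateo, Fernando.
Mateo is living and takes 1/128.
Fernando is living and takes 1/128.
Hugo is living and takes 1/64.
Ximena is living and takes 1/64.
Nieves is living and takes 3/64.

Beatriz 3/64; Catalina 3/64; Diego 1/4; Elena 3/16; Fernando 1/128; Graciela 3/64; Hugo 1/64; Ines 3/64; Lucia 3/16; Mateo 1/128; Nieves 3/64; Octavio 3/64; Teodoro 3/64; Ximena 1/64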